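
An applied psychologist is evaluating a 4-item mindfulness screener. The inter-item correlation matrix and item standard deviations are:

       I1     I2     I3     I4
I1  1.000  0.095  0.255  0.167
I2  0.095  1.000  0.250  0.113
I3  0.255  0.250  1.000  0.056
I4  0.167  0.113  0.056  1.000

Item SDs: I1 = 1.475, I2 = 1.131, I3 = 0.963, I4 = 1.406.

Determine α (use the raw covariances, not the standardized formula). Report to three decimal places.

Σσ²ᵢ = 1.475² + 1.131² + 0.963² + 1.406² = 6.3590
Covariances σ_ij = r_ij · s_i · s_j:
  σ(I1,I2) = 0.095 × 1.475 × 1.131 = 0.1585
  σ(I1,I3) = 0.255 × 1.475 × 0.963 = 0.3622
  σ(I1,I4) = 0.167 × 1.475 × 1.406 = 0.3463
  σ(I2,I3) = 0.250 × 1.131 × 0.963 = 0.2723
  σ(I2,I4) = 0.113 × 1.131 × 1.406 = 0.1797
  σ(I3,I4) = 0.056 × 0.963 × 1.406 = 0.0758
σ²_T = Σσ²ᵢ + 2·Σσ_ij = 6.3590 + 2 × 1.3948 = 9.1486
α = (4/3)·(1 − 6.3590/9.1486) = 0.407

α = 0.407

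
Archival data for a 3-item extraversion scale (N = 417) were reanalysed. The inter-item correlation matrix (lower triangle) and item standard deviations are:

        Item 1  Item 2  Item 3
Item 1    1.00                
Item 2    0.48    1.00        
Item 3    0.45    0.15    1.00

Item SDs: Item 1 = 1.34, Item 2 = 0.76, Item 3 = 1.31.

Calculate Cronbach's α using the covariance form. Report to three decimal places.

Cronbach's α = 0.617

Σσ²ᵢ = 1.34² + 0.76² + 1.31² = 4.0893
Covariances σ_ij = r_ij · s_i · s_j:
  σ(Item 1,Item 2) = 0.48 × 1.34 × 0.76 = 0.4888
  σ(Item 1,Item 3) = 0.45 × 1.34 × 1.31 = 0.7899
  σ(Item 2,Item 3) = 0.15 × 0.76 × 1.31 = 0.1493
σ²_T = Σσ²ᵢ + 2·Σσ_ij = 4.0893 + 2 × 1.4280 = 6.9453
α = (3/2)·(1 − 4.0893/6.9453) = 0.617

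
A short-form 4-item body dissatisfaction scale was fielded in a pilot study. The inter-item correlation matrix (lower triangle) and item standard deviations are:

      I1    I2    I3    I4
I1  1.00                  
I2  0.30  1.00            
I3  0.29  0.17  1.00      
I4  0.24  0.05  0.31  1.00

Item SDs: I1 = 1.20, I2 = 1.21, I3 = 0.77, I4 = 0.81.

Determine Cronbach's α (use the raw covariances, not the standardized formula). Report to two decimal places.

Σσ²ᵢ = 1.20² + 1.21² + 0.77² + 0.81² = 4.1531
Covariances σ_ij = r_ij · s_i · s_j:
  σ(I1,I2) = 0.30 × 1.20 × 1.21 = 0.4356
  σ(I1,I3) = 0.29 × 1.20 × 0.77 = 0.2680
  σ(I1,I4) = 0.24 × 1.20 × 0.81 = 0.2333
  σ(I2,I3) = 0.17 × 1.21 × 0.77 = 0.1584
  σ(I2,I4) = 0.05 × 1.21 × 0.81 = 0.0490
  σ(I3,I4) = 0.31 × 0.77 × 0.81 = 0.1933
σ²_T = Σσ²ᵢ + 2·Σσ_ij = 4.1531 + 2 × 1.3376 = 6.8283
α = (4/3)·(1 − 4.1531/6.8283) = 0.52

α = 0.52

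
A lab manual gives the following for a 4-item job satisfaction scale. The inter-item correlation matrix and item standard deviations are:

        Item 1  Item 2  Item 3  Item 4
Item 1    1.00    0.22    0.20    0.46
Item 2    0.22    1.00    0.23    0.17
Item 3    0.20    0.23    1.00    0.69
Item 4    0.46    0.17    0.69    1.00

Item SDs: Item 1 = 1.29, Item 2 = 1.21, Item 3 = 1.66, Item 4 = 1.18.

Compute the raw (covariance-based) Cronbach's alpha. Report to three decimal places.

Σσ²ᵢ = 1.29² + 1.21² + 1.66² + 1.18² = 7.2762
Covariances σ_ij = r_ij · s_i · s_j:
  σ(Item 1,Item 2) = 0.22 × 1.29 × 1.21 = 0.3434
  σ(Item 1,Item 3) = 0.20 × 1.29 × 1.66 = 0.4283
  σ(Item 1,Item 4) = 0.46 × 1.29 × 1.18 = 0.7002
  σ(Item 2,Item 3) = 0.23 × 1.21 × 1.66 = 0.4620
  σ(Item 2,Item 4) = 0.17 × 1.21 × 1.18 = 0.2427
  σ(Item 3,Item 4) = 0.69 × 1.66 × 1.18 = 1.3516
σ²_T = Σσ²ᵢ + 2·Σσ_ij = 7.2762 + 2 × 3.5282 = 14.3326
α = (4/3)·(1 − 7.2762/14.3326) = 0.656

Cronbach's alpha = 0.656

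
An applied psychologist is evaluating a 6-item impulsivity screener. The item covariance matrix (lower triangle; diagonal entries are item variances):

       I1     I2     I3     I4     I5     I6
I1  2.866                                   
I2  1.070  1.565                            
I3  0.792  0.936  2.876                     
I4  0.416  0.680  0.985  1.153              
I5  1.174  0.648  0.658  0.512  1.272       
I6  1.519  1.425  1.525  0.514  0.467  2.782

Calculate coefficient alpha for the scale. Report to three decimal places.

sum of item variances = 2.866 + 1.565 + 2.876 + 1.153 + 1.272 + 2.782 = 12.514
Sum of the distinct covariances = 13.321
total variance = 12.514 + 2 × 13.321 = 39.156
α = (k/(k−1))·(1 − sum of item variances/total variance) = (6/5)·(1 − 12.514/39.156) = 0.816

coefficient alpha = 0.816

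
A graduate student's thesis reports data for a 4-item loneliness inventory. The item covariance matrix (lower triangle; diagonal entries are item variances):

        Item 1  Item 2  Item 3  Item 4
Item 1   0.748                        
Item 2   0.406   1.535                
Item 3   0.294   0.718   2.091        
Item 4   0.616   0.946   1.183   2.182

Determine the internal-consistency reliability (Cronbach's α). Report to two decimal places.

Cronbach's α = 0.75

Σσ²ᵢ = 0.748 + 1.535 + 2.091 + 2.182 = 6.556
Σ_{i<j} σ_ij = 4.163
σ²_T = 6.556 + 2 × 4.163 = 14.882
α = (k/(k−1))·(1 − Σσ²ᵢ/σ²_T) = (4/3)·(1 − 6.556/14.882) = 0.75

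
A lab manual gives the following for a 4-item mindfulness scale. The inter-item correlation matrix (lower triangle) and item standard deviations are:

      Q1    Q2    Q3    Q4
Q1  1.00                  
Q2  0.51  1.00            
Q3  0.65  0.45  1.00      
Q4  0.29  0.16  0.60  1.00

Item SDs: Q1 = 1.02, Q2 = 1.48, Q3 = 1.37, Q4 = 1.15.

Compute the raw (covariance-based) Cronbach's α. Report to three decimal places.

Σσ²ᵢ = 1.02² + 1.48² + 1.37² + 1.15² = 6.4302
Covariances σ_ij = r_ij · s_i · s_j:
  σ(Q1,Q2) = 0.51 × 1.02 × 1.48 = 0.7699
  σ(Q1,Q3) = 0.65 × 1.02 × 1.37 = 0.9083
  σ(Q1,Q4) = 0.29 × 1.02 × 1.15 = 0.3402
  σ(Q2,Q3) = 0.45 × 1.48 × 1.37 = 0.9124
  σ(Q2,Q4) = 0.16 × 1.48 × 1.15 = 0.2723
  σ(Q3,Q4) = 0.60 × 1.37 × 1.15 = 0.9453
σ²_T = Σσ²ᵢ + 2·Σσ_ij = 6.4302 + 2 × 4.1484 = 14.7270
α = (4/3)·(1 − 6.4302/14.7270) = 0.751

Cronbach's α = 0.751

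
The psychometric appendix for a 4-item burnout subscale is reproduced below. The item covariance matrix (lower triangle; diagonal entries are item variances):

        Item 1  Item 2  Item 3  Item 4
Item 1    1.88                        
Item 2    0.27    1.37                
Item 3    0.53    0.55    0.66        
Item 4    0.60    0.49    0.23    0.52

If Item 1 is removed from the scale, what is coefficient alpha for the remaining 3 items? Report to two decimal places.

coefficient alpha = 0.75

Remaining items: Item 2, Item 3, Item 4 (k = 3).
Σσᵢ² = 1.37 + 0.66 + 0.52 = 2.55
σ²_total = 2.55 + 2 × 1.27 = 5.09
α (item deleted) = (3/2)·(1 − 2.55/5.09) = 0.75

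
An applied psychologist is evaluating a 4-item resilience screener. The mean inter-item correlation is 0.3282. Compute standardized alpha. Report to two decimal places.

α = 0.66

Standardized α = k·r̄ / (1 + (k−1)·r̄) = 4 × 0.3282 / (1 + 3 × 0.3282)
  = 1.3128 / 1.9846 = 0.66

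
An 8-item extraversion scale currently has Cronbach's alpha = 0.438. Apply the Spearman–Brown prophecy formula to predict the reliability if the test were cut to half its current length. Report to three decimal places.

predicted reliability = 0.280

Length factor m = 1/2
α' = m·α / (1 − (1−m)·α)
   = 1/2 × 0.438 / (1 − (1 − 1/2) × 0.438)
   = 0.2190 / 0.7810 = 0.280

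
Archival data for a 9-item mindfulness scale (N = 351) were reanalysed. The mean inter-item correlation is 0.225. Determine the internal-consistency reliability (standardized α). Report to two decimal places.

α = 0.72

Standardized α = k·r̄ / (1 + (k−1)·r̄) = 9 × 0.225 / (1 + 8 × 0.225)
  = 2.0250 / 2.8000 = 0.72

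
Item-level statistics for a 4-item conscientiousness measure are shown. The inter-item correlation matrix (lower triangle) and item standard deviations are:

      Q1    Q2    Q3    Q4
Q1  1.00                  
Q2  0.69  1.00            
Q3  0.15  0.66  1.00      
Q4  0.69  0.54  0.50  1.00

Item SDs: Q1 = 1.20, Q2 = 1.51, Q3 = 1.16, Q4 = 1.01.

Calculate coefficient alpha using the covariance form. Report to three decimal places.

α = 0.820

Σσ²ᵢ = 1.20² + 1.51² + 1.16² + 1.01² = 6.0858
Covariances σ_ij = r_ij · s_i · s_j:
  σ(Q1,Q2) = 0.69 × 1.20 × 1.51 = 1.2503
  σ(Q1,Q3) = 0.15 × 1.20 × 1.16 = 0.2088
  σ(Q1,Q4) = 0.69 × 1.20 × 1.01 = 0.8363
  σ(Q2,Q3) = 0.66 × 1.51 × 1.16 = 1.1561
  σ(Q2,Q4) = 0.54 × 1.51 × 1.01 = 0.8236
  σ(Q3,Q4) = 0.50 × 1.16 × 1.01 = 0.5858
σ²_T = Σσ²ᵢ + 2·Σσ_ij = 6.0858 + 2 × 4.8609 = 15.8076
α = (4/3)·(1 − 6.0858/15.8076) = 0.820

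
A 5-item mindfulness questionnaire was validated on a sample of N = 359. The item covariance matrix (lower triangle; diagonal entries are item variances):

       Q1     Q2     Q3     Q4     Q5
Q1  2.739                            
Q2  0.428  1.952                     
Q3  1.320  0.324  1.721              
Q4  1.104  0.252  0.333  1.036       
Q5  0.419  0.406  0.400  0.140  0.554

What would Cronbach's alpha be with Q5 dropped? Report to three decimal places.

Remaining items: Q1, Q2, Q3, Q4 (k = 4).
Σσ²ᵢ = 2.739 + 1.952 + 1.721 + 1.036 = 7.448
Var(T) = 7.448 + 2 × 3.761 = 14.970
α (item deleted) = (4/3)·(1 − 7.448/14.970) = 0.670

α = 0.670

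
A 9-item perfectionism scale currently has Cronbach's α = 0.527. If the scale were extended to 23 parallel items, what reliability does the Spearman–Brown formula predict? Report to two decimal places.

Length factor m = 23/9 = 2.5556
α' = m·α / (1 + (m−1)·α)
   = 23/9 × 0.527 / (1 + (23/9 − 1) × 0.527)
   = 1.3468 / 1.8198 = 0.74

predicted reliability = 0.74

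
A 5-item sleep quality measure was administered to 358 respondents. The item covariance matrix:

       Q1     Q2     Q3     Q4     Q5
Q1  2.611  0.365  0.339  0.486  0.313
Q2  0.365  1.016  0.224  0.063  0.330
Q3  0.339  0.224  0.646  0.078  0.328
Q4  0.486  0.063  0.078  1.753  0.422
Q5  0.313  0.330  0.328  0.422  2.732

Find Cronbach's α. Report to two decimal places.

Cronbach's α = 0.50

Σσᵢ² = 2.611 + 1.016 + 0.646 + 1.753 + 2.732 = 8.758
Σ_{i<j} σ_ij = 2.948
σ²_T = 8.758 + 2 × 2.948 = 14.654
α = (k/(k−1))·(1 − Σσᵢ²/σ²_T) = (5/4)·(1 − 8.758/14.654) = 0.50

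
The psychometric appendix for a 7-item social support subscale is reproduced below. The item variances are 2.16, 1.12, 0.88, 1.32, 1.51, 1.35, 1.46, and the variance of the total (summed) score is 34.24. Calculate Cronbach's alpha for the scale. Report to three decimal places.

Σσ²ᵢ = 2.16 + 1.12 + 0.88 + 1.32 + 1.51 + 1.35 + 1.46 = 9.80
α = (k/(k−1))·(1 − Σσ²ᵢ/total variance) = (7/6)·(1 − 9.80/34.24) = 0.833

α = 0.833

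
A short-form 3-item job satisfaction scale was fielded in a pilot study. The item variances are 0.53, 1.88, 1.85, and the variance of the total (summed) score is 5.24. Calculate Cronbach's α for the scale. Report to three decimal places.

Σσ²ᵢ = 0.53 + 1.88 + 1.85 = 4.26
α = (k/(k−1))·(1 − Σσ²ᵢ/Var(T)) = (3/2)·(1 − 4.26/5.24) = 0.281

Cronbach's α = 0.281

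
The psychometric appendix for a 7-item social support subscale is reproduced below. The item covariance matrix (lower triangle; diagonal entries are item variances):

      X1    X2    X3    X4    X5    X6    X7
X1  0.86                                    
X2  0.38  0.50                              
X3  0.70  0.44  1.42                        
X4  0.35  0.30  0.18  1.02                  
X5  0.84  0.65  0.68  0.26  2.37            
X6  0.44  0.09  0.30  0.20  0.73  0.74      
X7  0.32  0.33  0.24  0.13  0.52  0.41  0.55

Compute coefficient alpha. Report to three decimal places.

Σσᵢ² = 0.86 + 0.50 + 1.42 + 1.02 + 2.37 + 0.74 + 0.55 = 7.46
Sum of the distinct covariances = 8.49
σ²_total = 7.46 + 2 × 8.49 = 24.44
α = (k/(k−1))·(1 − Σσᵢ²/σ²_total) = (7/6)·(1 − 7.46/24.44) = 0.811

coefficient alpha = 0.811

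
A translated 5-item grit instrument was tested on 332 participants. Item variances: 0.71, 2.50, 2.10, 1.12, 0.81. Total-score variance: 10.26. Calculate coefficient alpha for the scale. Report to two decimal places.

sum of item variances = 0.71 + 2.50 + 2.10 + 1.12 + 0.81 = 7.24
α = (k/(k−1))·(1 − sum of item variances/Var(T)) = (5/4)·(1 − 7.24/10.26) = 0.37

α = 0.37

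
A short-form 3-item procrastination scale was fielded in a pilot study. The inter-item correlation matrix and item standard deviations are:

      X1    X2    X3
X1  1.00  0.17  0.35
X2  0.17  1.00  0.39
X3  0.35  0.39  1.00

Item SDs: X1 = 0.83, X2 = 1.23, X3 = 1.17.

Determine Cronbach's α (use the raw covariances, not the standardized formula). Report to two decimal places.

Cronbach's α = 0.56

Σσ²ᵢ = 0.83² + 1.23² + 1.17² = 3.5707
Covariances σ_ij = r_ij · s_i · s_j:
  σ(X1,X2) = 0.17 × 0.83 × 1.23 = 0.1736
  σ(X1,X3) = 0.35 × 0.83 × 1.17 = 0.3399
  σ(X2,X3) = 0.39 × 1.23 × 1.17 = 0.5612
σ²_T = Σσ²ᵢ + 2·Σσ_ij = 3.5707 + 2 × 1.0747 = 5.7201
α = (3/2)·(1 − 3.5707/5.7201) = 0.56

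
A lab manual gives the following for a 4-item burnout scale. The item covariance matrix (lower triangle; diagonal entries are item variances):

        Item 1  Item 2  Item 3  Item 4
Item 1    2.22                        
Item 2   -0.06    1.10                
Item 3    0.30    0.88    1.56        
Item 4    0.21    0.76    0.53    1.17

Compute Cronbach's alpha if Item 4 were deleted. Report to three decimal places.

Remaining items: Item 1, Item 2, Item 3 (k = 3).
Σσᵢ² = 2.22 + 1.10 + 1.56 = 4.88
Var(T) = 4.88 + 2 × 1.12 = 7.12
α (item deleted) = (3/2)·(1 − 4.88/7.12) = 0.472

α = 0.472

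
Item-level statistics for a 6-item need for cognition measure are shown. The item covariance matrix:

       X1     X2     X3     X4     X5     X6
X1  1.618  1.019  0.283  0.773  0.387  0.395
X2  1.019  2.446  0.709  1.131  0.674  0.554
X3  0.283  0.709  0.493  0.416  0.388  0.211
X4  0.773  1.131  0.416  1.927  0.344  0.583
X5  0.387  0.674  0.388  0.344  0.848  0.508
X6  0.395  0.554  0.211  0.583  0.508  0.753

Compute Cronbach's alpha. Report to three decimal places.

α = 0.809

Σσ²ᵢ = 1.618 + 2.446 + 0.493 + 1.927 + 0.848 + 0.753 = 8.085
Sum of the distinct covariances = 8.375
σ²_T = 8.085 + 2 × 8.375 = 24.835
α = (k/(k−1))·(1 − Σσ²ᵢ/σ²_T) = (6/5)·(1 − 8.085/24.835) = 0.809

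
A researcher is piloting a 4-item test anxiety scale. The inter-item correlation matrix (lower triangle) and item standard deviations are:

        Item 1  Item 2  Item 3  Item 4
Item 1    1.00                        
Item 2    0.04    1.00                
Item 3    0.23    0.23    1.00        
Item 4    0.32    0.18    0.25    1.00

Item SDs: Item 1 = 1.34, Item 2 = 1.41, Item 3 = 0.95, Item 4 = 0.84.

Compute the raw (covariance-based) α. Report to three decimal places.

Σσ²ᵢ = 1.34² + 1.41² + 0.95² + 0.84² = 5.3918
Covariances σ_ij = r_ij · s_i · s_j:
  σ(Item 1,Item 2) = 0.04 × 1.34 × 1.41 = 0.0756
  σ(Item 1,Item 3) = 0.23 × 1.34 × 0.95 = 0.2928
  σ(Item 1,Item 4) = 0.32 × 1.34 × 0.84 = 0.3602
  σ(Item 2,Item 3) = 0.23 × 1.41 × 0.95 = 0.3081
  σ(Item 2,Item 4) = 0.18 × 1.41 × 0.84 = 0.2132
  σ(Item 3,Item 4) = 0.25 × 0.95 × 0.84 = 0.1995
σ²_T = Σσ²ᵢ + 2·Σσ_ij = 5.3918 + 2 × 1.4494 = 8.2906
α = (4/3)·(1 − 5.3918/8.2906) = 0.466

α = 0.466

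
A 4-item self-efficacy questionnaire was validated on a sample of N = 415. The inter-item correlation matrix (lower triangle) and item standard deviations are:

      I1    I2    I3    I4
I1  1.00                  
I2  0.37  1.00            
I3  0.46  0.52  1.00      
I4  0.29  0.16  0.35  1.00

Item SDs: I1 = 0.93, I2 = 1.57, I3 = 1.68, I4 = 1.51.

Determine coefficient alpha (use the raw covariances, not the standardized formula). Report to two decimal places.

coefficient alpha = 0.67

Σσ²ᵢ = 0.93² + 1.57² + 1.68² + 1.51² = 8.4323
Covariances σ_ij = r_ij · s_i · s_j:
  σ(I1,I2) = 0.37 × 0.93 × 1.57 = 0.5402
  σ(I1,I3) = 0.46 × 0.93 × 1.68 = 0.7187
  σ(I1,I4) = 0.29 × 0.93 × 1.51 = 0.4072
  σ(I2,I3) = 0.52 × 1.57 × 1.68 = 1.3716
  σ(I2,I4) = 0.16 × 1.57 × 1.51 = 0.3793
  σ(I3,I4) = 0.35 × 1.68 × 1.51 = 0.8879
σ²_T = Σσ²ᵢ + 2·Σσ_ij = 8.4323 + 2 × 4.3049 = 17.0421
α = (4/3)·(1 − 8.4323/17.0421) = 0.67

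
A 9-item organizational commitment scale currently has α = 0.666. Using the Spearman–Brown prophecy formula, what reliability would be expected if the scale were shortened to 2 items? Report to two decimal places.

predicted reliability = 0.31

Length factor m = 2/9 = 0.2222
α' = m·α / (1 − (1−m)·α)
   = 2/9 × 0.666 / (1 − (1 − 2/9) × 0.666)
   = 0.1480 / 0.4820 = 0.31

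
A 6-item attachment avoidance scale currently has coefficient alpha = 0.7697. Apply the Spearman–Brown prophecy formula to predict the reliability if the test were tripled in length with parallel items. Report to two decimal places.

predicted reliability = 0.91

Length factor m = 3
α' = m·α / (1 + (m−1)·α)
   = 3 × 0.7697 / (1 + (3 − 1) × 0.7697)
   = 2.3091 / 2.5394 = 0.91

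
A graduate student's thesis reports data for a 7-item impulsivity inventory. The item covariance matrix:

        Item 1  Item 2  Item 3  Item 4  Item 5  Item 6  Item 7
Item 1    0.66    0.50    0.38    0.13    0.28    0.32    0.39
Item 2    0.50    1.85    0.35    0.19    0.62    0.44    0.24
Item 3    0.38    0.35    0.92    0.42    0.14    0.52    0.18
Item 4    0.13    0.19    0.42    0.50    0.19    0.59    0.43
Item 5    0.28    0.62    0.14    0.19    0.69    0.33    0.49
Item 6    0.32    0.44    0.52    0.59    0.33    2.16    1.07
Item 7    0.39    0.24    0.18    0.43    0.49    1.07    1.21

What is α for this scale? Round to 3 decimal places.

α = 0.784

Σσᵢ² = 0.66 + 1.85 + 0.92 + 0.50 + 0.69 + 2.16 + 1.21 = 7.99
Sum of off-diagonal covariances = 8.20
σ²_total = 7.99 + 2 × 8.20 = 24.39
α = (k/(k−1))·(1 − Σσᵢ²/σ²_total) = (7/6)·(1 − 7.99/24.39) = 0.784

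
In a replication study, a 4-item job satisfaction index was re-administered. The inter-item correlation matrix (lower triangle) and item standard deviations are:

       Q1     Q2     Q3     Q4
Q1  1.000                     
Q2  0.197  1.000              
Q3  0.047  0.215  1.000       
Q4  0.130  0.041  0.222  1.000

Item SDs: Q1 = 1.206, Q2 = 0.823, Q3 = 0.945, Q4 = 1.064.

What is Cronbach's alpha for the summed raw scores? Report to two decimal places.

α = 0.38

Σσ²ᵢ = 1.206² + 0.823² + 0.945² + 1.064² = 4.1569
Covariances σ_ij = r_ij · s_i · s_j:
  σ(Q1,Q2) = 0.197 × 1.206 × 0.823 = 0.1955
  σ(Q1,Q3) = 0.047 × 1.206 × 0.945 = 0.0536
  σ(Q1,Q4) = 0.130 × 1.206 × 1.064 = 0.1668
  σ(Q2,Q3) = 0.215 × 0.823 × 0.945 = 0.1672
  σ(Q2,Q4) = 0.041 × 0.823 × 1.064 = 0.0359
  σ(Q3,Q4) = 0.222 × 0.945 × 1.064 = 0.2232
σ²_T = Σσ²ᵢ + 2·Σσ_ij = 4.1569 + 2 × 0.8422 = 5.8413
α = (4/3)·(1 − 4.1569/5.8413) = 0.38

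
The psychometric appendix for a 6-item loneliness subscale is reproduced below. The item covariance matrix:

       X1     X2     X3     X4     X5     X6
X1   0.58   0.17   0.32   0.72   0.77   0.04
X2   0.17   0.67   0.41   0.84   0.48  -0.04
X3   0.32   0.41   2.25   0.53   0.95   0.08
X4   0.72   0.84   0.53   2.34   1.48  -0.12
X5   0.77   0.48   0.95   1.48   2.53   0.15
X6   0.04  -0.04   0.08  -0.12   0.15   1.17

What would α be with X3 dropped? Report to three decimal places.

α = 0.690

Remaining items: X1, X2, X4, X5, X6 (k = 5).
Σσ²ᵢ = 0.58 + 0.67 + 2.34 + 2.53 + 1.17 = 7.29
Var(T) = 7.29 + 2 × 4.49 = 16.27
α (item deleted) = (5/4)·(1 − 7.29/16.27) = 0.690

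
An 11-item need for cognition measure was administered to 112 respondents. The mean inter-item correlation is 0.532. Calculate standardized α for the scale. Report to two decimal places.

α = 0.93

Standardized α = k·r̄ / (1 + (k−1)·r̄) = 11 × 0.532 / (1 + 10 × 0.532)
  = 5.8520 / 6.3200 = 0.93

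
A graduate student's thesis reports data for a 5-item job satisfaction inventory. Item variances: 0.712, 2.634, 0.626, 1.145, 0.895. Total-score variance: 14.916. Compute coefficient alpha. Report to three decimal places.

coefficient alpha = 0.746

Σσ²ᵢ = 0.712 + 2.634 + 0.626 + 1.145 + 0.895 = 6.012
α = (k/(k−1))·(1 − Σσ²ᵢ/σ²_T) = (5/4)·(1 − 6.012/14.916) = 0.746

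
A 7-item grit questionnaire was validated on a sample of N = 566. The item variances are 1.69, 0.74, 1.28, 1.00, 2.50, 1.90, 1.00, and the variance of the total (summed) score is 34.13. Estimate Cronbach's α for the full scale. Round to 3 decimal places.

Σσᵢ² = 1.69 + 0.74 + 1.28 + 1.00 + 2.50 + 1.90 + 1.00 = 10.11
α = (k/(k−1))·(1 − Σσᵢ²/σ²_T) = (7/6)·(1 − 10.11/34.13) = 0.821

Cronbach's α = 0.821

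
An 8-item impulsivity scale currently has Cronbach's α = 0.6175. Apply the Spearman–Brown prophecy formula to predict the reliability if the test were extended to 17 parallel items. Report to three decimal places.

Length factor m = 17/8 = 2.1250
α' = m·α / (1 + (m−1)·α)
   = 17/8 × 0.6175 / (1 + (17/8 − 1) × 0.6175)
   = 1.3122 / 1.6947 = 0.774

predicted reliability = 0.774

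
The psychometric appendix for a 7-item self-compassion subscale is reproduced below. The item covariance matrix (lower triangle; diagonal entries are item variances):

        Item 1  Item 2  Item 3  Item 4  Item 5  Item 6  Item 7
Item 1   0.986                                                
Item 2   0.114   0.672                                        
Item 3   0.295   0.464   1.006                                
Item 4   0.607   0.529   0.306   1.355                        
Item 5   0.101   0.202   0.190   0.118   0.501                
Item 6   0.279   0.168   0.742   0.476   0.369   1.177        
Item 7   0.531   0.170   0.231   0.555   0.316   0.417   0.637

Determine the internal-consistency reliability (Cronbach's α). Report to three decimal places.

Σσ²ᵢ = 0.986 + 0.672 + 1.006 + 1.355 + 0.501 + 1.177 + 0.637 = 6.334
Sum of the distinct covariances = 7.180
Var(T) = 6.334 + 2 × 7.180 = 20.694
α = (k/(k−1))·(1 − Σσ²ᵢ/Var(T)) = (7/6)·(1 − 6.334/20.694) = 0.810

Cronbach's α = 0.810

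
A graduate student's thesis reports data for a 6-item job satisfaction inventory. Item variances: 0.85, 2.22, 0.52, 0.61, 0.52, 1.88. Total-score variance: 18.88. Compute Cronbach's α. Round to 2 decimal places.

sum of item variances = 0.85 + 2.22 + 0.52 + 0.61 + 0.52 + 1.88 = 6.60
α = (k/(k−1))·(1 − sum of item variances/σ²_total) = (6/5)·(1 − 6.60/18.88) = 0.78

α = 0.78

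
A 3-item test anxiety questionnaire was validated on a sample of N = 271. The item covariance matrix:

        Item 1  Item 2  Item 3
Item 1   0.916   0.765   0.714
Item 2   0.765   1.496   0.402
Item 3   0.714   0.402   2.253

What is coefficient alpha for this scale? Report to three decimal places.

Σσ²ᵢ = 0.916 + 1.496 + 2.253 = 4.665
Sum of off-diagonal covariances = 1.881
σ²_total = 4.665 + 2 × 1.881 = 8.427
α = (k/(k−1))·(1 − Σσ²ᵢ/σ²_total) = (3/2)·(1 − 4.665/8.427) = 0.670

coefficient alpha = 0.670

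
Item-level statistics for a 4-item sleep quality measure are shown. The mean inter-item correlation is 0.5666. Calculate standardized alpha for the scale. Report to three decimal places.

α = 0.839

Standardized α = k·r̄ / (1 + (k−1)·r̄) = 4 × 0.5666 / (1 + 3 × 0.5666)
  = 2.2664 / 2.6998 = 0.839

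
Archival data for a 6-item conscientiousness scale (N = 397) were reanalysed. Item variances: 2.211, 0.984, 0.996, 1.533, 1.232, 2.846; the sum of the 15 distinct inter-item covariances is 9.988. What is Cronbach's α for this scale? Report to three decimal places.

Cronbach's α = 0.805

Σσ²ᵢ = 2.211 + 0.984 + 0.996 + 1.533 + 1.232 + 2.846 = 9.802
Sum of distinct covariances = 9.988
Var(T) = Σσ²ᵢ + 2·Σcov = 9.802 + 2 × 9.988 = 29.778
α = (6/5)·(1 − 9.802/29.778) = 0.805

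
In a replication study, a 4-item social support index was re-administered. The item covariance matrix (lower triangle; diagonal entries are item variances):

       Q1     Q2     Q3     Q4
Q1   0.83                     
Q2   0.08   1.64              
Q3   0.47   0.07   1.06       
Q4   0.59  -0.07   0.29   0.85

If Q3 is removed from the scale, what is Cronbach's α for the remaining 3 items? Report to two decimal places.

Remaining items: Q1, Q2, Q4 (k = 3).
Σσᵢ² = 0.83 + 1.64 + 0.85 = 3.32
σ²_total = 3.32 + 2 × 0.60 = 4.52
α (item deleted) = (3/2)·(1 − 3.32/4.52) = 0.40

α = 0.40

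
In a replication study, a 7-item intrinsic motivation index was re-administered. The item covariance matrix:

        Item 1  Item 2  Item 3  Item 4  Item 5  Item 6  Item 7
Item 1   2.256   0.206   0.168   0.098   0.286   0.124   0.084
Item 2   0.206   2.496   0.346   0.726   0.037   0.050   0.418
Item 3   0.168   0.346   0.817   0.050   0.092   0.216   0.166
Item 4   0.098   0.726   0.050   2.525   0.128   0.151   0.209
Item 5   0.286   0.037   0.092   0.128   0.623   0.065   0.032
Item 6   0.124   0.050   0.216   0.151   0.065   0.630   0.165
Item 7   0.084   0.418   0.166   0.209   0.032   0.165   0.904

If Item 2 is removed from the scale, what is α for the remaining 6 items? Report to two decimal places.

Remaining items: Item 1, Item 3, Item 4, Item 5, Item 6, Item 7 (k = 6).
Σσ²ᵢ = 2.256 + 0.817 + 2.525 + 0.623 + 0.630 + 0.904 = 7.755
Var(T) = 7.755 + 2 × 2.034 = 11.823
α (item deleted) = (6/5)·(1 − 7.755/11.823) = 0.41

α = 0.41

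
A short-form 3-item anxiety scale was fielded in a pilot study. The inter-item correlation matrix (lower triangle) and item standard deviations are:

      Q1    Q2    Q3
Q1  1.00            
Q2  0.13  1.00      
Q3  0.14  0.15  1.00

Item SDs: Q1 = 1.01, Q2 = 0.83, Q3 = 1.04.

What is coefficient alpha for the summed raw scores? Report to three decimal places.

coefficient alpha = 0.325

Σσ²ᵢ = 1.01² + 0.83² + 1.04² = 2.7906
Covariances σ_ij = r_ij · s_i · s_j:
  σ(Q1,Q2) = 0.13 × 1.01 × 0.83 = 0.1090
  σ(Q1,Q3) = 0.14 × 1.01 × 1.04 = 0.1471
  σ(Q2,Q3) = 0.15 × 0.83 × 1.04 = 0.1295
σ²_T = Σσ²ᵢ + 2·Σσ_ij = 2.7906 + 2 × 0.3856 = 3.5618
α = (3/2)·(1 − 2.7906/3.5618) = 0.325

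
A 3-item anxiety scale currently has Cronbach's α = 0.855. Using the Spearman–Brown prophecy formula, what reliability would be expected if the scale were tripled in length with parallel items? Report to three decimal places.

predicted reliability = 0.946

Length factor m = 3
α' = m·α / (1 + (m−1)·α)
   = 3 × 0.855 / (1 + (3 − 1) × 0.855)
   = 2.5650 / 2.7100 = 0.946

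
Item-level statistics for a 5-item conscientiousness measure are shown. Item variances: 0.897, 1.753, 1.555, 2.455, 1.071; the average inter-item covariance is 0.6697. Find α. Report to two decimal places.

Σσ²ᵢ = 0.897 + 1.753 + 1.555 + 2.455 + 1.071 = 7.731
Sum of the 10 distinct covariances = 10 × 0.6697 = 6.6970
Var(T) = Σσ²ᵢ + 2·Σcov = 7.731 + 2 × 6.6970 = 21.1250
α = (5/4)·(1 − 7.731/21.1250) = 0.79

α = 0.79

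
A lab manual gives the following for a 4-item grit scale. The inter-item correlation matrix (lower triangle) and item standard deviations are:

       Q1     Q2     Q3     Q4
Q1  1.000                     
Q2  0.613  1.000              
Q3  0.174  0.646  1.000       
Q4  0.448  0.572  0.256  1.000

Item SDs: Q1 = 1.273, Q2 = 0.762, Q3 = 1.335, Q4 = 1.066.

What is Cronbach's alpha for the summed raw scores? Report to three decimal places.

α = 0.718

Σσ²ᵢ = 1.273² + 0.762² + 1.335² + 1.066² = 5.1198
Covariances σ_ij = r_ij · s_i · s_j:
  σ(Q1,Q2) = 0.613 × 1.273 × 0.762 = 0.5946
  σ(Q1,Q3) = 0.174 × 1.273 × 1.335 = 0.2957
  σ(Q1,Q4) = 0.448 × 1.273 × 1.066 = 0.6079
  σ(Q2,Q3) = 0.646 × 0.762 × 1.335 = 0.6572
  σ(Q2,Q4) = 0.572 × 0.762 × 1.066 = 0.4646
  σ(Q3,Q4) = 0.256 × 1.335 × 1.066 = 0.3643
σ²_T = Σσ²ᵢ + 2·Σσ_ij = 5.1198 + 2 × 2.9843 = 11.0884
α = (4/3)·(1 − 5.1198/11.0884) = 0.718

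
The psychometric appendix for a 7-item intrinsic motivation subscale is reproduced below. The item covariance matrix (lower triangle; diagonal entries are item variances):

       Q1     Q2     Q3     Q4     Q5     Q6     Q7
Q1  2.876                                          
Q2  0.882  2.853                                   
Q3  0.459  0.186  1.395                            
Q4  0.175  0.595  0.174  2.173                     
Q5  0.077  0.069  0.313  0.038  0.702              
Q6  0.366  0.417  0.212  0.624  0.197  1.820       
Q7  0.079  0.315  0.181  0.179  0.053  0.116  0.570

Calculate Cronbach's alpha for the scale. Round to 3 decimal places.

Σσᵢ² = 2.876 + 2.853 + 1.395 + 2.173 + 0.702 + 1.820 + 0.570 = 12.389
Sum of the distinct covariances = 5.707
σ²_total = 12.389 + 2 × 5.707 = 23.803
α = (k/(k−1))·(1 − Σσᵢ²/σ²_total) = (7/6)·(1 − 12.389/23.803) = 0.559

α = 0.559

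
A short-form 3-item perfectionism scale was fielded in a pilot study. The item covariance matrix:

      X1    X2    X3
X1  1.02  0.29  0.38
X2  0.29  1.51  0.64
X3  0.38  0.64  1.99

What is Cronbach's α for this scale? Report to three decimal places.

Cronbach's α = 0.550

sum of item variances = 1.02 + 1.51 + 1.99 = 4.52
Sum of the distinct covariances = 1.31
Var(T) = 4.52 + 2 × 1.31 = 7.14
α = (k/(k−1))·(1 − sum of item variances/Var(T)) = (3/2)·(1 − 4.52/7.14) = 0.550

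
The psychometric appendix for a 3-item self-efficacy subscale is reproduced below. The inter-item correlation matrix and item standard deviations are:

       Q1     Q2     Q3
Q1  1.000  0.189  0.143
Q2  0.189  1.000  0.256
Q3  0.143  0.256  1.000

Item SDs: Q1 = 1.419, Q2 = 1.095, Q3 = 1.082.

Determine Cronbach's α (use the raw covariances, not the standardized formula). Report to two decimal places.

Σσ²ᵢ = 1.419² + 1.095² + 1.082² = 4.3833
Covariances σ_ij = r_ij · s_i · s_j:
  σ(Q1,Q2) = 0.189 × 1.419 × 1.095 = 0.2937
  σ(Q1,Q3) = 0.143 × 1.419 × 1.082 = 0.2196
  σ(Q2,Q3) = 0.256 × 1.095 × 1.082 = 0.3033
σ²_T = Σσ²ᵢ + 2·Σσ_ij = 4.3833 + 2 × 0.8166 = 6.0165
α = (3/2)·(1 − 4.3833/6.0165) = 0.41

α = 0.41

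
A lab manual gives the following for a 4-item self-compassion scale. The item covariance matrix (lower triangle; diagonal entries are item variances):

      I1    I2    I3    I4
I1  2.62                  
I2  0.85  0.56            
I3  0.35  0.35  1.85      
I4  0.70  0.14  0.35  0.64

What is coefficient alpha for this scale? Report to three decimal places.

Σσ²ᵢ = 2.62 + 0.56 + 1.85 + 0.64 = 5.67
Sum of the distinct covariances = 2.74
σ²_T = 5.67 + 2 × 2.74 = 11.15
α = (k/(k−1))·(1 − Σσ²ᵢ/σ²_T) = (4/3)·(1 − 5.67/11.15) = 0.655

coefficient alpha = 0.655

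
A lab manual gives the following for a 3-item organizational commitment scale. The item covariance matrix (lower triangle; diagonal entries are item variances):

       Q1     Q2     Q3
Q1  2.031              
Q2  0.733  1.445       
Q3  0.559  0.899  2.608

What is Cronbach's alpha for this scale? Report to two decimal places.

α = 0.63

ΣVar(i) = 2.031 + 1.445 + 2.608 = 6.084
Sum of the distinct covariances = 2.191
total variance = 6.084 + 2 × 2.191 = 10.466
α = (k/(k−1))·(1 − ΣVar(i)/total variance) = (3/2)·(1 − 6.084/10.466) = 0.63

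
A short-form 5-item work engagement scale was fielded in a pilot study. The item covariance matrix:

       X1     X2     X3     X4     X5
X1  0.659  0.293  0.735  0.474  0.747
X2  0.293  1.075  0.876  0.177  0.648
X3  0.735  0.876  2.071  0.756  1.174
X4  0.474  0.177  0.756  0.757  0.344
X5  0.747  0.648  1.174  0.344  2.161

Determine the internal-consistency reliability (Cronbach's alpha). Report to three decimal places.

Cronbach's alpha = 0.812

Σσ²ᵢ = 0.659 + 1.075 + 2.071 + 0.757 + 2.161 = 6.723
Sum of the distinct covariances = 6.224
total variance = 6.723 + 2 × 6.224 = 19.171
α = (k/(k−1))·(1 − Σσ²ᵢ/total variance) = (5/4)·(1 − 6.723/19.171) = 0.812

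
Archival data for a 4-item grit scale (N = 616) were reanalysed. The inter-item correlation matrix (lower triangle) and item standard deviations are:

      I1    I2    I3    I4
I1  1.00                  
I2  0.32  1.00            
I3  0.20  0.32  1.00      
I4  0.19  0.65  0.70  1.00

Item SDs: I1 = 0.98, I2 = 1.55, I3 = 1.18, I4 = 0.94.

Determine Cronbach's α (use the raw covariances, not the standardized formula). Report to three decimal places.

Σσ²ᵢ = 0.98² + 1.55² + 1.18² + 0.94² = 5.6389
Covariances σ_ij = r_ij · s_i · s_j:
  σ(I1,I2) = 0.32 × 0.98 × 1.55 = 0.4861
  σ(I1,I3) = 0.20 × 0.98 × 1.18 = 0.2313
  σ(I1,I4) = 0.19 × 0.98 × 0.94 = 0.1750
  σ(I2,I3) = 0.32 × 1.55 × 1.18 = 0.5853
  σ(I2,I4) = 0.65 × 1.55 × 0.94 = 0.9471
  σ(I3,I4) = 0.70 × 1.18 × 0.94 = 0.7764
σ²_T = Σσ²ᵢ + 2·Σσ_ij = 5.6389 + 2 × 3.2012 = 12.0413
α = (4/3)·(1 − 5.6389/12.0413) = 0.709

Cronbach's α = 0.709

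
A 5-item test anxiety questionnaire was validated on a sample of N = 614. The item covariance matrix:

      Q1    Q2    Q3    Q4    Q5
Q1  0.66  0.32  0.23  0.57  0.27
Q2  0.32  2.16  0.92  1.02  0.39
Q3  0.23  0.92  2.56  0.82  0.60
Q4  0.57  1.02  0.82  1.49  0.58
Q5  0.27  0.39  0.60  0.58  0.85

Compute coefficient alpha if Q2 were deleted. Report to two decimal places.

coefficient alpha = 0.70

Remaining items: Q1, Q3, Q4, Q5 (k = 4).
sum of item variances = 0.66 + 2.56 + 1.49 + 0.85 = 5.56
total variance = 5.56 + 2 × 3.07 = 11.70
α (item deleted) = (4/3)·(1 − 5.56/11.70) = 0.70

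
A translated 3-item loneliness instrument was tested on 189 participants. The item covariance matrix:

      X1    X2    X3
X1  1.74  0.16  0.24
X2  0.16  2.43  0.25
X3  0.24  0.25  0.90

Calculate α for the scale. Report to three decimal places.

Σσᵢ² = 1.74 + 2.43 + 0.90 = 5.07
Σ_{i<j} σ_ij = 0.65
σ²_T = 5.07 + 2 × 0.65 = 6.37
α = (k/(k−1))·(1 − Σσᵢ²/σ²_T) = (3/2)·(1 − 5.07/6.37) = 0.306

α = 0.306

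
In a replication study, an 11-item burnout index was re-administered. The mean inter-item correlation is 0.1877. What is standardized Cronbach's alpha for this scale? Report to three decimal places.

α = 0.718

Standardized α = k·r̄ / (1 + (k−1)·r̄) = 11 × 0.1877 / (1 + 10 × 0.1877)
  = 2.0647 / 2.8770 = 0.718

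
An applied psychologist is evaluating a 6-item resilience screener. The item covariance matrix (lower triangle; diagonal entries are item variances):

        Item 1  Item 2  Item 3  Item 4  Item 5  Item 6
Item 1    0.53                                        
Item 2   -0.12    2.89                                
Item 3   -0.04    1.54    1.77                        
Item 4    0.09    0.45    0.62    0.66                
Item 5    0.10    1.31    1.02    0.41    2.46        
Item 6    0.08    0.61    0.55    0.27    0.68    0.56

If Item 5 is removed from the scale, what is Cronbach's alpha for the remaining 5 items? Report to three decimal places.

Remaining items: Item 1, Item 2, Item 3, Item 4, Item 6 (k = 5).
sum of item variances = 0.53 + 2.89 + 1.77 + 0.66 + 0.56 = 6.41
σ²_total = 6.41 + 2 × 4.05 = 14.51
α (item deleted) = (5/4)·(1 − 6.41/14.51) = 0.698

α = 0.698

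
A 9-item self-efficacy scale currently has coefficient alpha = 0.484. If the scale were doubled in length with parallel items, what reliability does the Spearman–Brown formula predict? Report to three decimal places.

predicted reliability = 0.652

Length factor m = 2
α' = m·α / (1 + (m−1)·α)
   = 2 × 0.484 / (1 + (2 − 1) × 0.484)
   = 0.9680 / 1.4840 = 0.652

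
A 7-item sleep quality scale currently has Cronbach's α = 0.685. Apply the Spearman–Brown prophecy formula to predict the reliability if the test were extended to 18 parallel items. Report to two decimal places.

Length factor m = 18/7 = 2.5714
α' = m·α / (1 + (m−1)·α)
   = 18/7 × 0.685 / (1 + (18/7 − 1) × 0.685)
   = 1.7614 / 2.0764 = 0.85

predicted reliability = 0.85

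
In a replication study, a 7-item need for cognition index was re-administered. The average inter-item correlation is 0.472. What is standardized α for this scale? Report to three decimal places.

α = 0.862

Standardized α = k·r̄ / (1 + (k−1)·r̄) = 7 × 0.472 / (1 + 6 × 0.472)
  = 3.3040 / 3.8320 = 0.862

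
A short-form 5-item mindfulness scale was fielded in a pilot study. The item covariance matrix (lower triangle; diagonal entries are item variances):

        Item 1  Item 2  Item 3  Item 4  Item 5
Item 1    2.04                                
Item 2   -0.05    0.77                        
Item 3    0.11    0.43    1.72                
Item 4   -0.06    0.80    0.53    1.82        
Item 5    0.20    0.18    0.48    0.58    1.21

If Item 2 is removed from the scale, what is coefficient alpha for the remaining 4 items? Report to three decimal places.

α = 0.469

Remaining items: Item 1, Item 3, Item 4, Item 5 (k = 4).
ΣVar(i) = 2.04 + 1.72 + 1.82 + 1.21 = 6.79
σ²_T = 6.79 + 2 × 1.84 = 10.47
α (item deleted) = (4/3)·(1 − 6.79/10.47) = 0.469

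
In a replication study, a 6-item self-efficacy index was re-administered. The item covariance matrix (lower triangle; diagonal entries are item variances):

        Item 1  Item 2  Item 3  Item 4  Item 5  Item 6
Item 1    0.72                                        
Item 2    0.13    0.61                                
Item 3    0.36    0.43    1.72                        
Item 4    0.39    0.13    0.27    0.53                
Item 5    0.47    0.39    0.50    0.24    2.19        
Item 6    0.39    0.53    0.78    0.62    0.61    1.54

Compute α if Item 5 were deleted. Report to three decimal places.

Remaining items: Item 1, Item 2, Item 3, Item 4, Item 6 (k = 5).
sum of item variances = 0.72 + 0.61 + 1.72 + 0.53 + 1.54 = 5.12
total variance = 5.12 + 2 × 4.03 = 13.18
α (item deleted) = (5/4)·(1 − 5.12/13.18) = 0.764

α = 0.764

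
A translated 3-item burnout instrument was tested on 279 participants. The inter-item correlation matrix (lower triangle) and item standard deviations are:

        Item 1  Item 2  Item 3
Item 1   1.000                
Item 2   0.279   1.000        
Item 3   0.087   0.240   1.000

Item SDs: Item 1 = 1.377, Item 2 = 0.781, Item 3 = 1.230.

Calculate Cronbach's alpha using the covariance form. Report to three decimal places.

Σσ²ᵢ = 1.377² + 0.781² + 1.230² = 4.0190
Covariances σ_ij = r_ij · s_i · s_j:
  σ(Item 1,Item 2) = 0.279 × 1.377 × 0.781 = 0.3000
  σ(Item 1,Item 3) = 0.087 × 1.377 × 1.230 = 0.1474
  σ(Item 2,Item 3) = 0.240 × 0.781 × 1.230 = 0.2306
σ²_T = Σσ²ᵢ + 2·Σσ_ij = 4.0190 + 2 × 0.6780 = 5.3750
α = (3/2)·(1 − 4.0190/5.3750) = 0.378

α = 0.378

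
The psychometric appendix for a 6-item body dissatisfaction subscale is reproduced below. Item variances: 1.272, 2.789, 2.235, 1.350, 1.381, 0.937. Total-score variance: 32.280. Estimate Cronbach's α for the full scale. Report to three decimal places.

ΣVar(i) = 1.272 + 2.789 + 2.235 + 1.350 + 1.381 + 0.937 = 9.964
α = (k/(k−1))·(1 − ΣVar(i)/total variance) = (6/5)·(1 − 9.964/32.280) = 0.830

Cronbach's α = 0.830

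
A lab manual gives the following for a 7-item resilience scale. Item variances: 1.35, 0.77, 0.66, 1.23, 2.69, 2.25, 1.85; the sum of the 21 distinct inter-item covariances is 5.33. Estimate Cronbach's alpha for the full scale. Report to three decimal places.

Cronbach's alpha = 0.580

sum of item variances = 1.35 + 0.77 + 0.66 + 1.23 + 2.69 + 2.25 + 1.85 = 10.80
Sum of distinct covariances = 5.33
σ²_total = sum of item variances + 2·Σcov = 10.80 + 2 × 5.33 = 21.46
α = (7/6)·(1 − 10.80/21.46) = 0.580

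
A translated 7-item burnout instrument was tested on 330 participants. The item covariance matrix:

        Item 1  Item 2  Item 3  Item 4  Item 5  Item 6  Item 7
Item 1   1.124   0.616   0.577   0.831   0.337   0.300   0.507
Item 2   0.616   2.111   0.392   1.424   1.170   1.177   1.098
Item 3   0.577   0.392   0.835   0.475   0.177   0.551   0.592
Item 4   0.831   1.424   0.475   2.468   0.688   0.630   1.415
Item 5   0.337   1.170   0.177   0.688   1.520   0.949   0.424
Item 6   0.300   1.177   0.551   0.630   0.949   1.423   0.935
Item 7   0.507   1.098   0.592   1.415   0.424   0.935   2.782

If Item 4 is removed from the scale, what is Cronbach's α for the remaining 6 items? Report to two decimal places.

α = 0.80

Remaining items: Item 1, Item 2, Item 3, Item 5, Item 6, Item 7 (k = 6).
sum of item variances = 1.124 + 2.111 + 0.835 + 1.520 + 1.423 + 2.782 = 9.795
total variance = 9.795 + 2 × 9.802 = 29.399
α (item deleted) = (6/5)·(1 − 9.795/29.399) = 0.80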